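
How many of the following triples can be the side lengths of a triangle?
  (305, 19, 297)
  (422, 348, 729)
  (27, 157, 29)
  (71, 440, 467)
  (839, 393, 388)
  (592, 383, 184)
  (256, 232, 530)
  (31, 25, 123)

(19,297,305): 19+297 > 305 → valid
(348,422,729): 348+422 > 729 → valid
(27,29,157): 27+29 ≤ 157 → not valid
(71,440,467): 71+440 > 467 → valid
(388,393,839): 388+393 ≤ 839 → not valid
(184,383,592): 184+383 ≤ 592 → not valid
(232,256,530): 232+256 ≤ 530 → not valid
(25,31,123): 25+31 ≤ 123 → not valid
3 of the 8 triples form a triangle.

3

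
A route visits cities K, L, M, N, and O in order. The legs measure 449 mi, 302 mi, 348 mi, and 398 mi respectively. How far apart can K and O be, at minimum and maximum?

0 ≤ KO ≤ 1497 mi

The maximum is all hops collinear in one direction: 449 + 302 + 348 + 398 = 1497.
The longest hop is 449; the others sum to 1048. Since 449 ≤ 1048, the path can fold back on itself completely, so the minimum distance is 0.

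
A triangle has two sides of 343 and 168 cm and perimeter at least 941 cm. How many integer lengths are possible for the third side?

Triangle inequality: 175 < x < 511. Perimeter ≥ 941 gives x ≥ 941 − 343 − 168 = 430.
So 430 ≤ x < 511; integers 430 through 510: 81 values.

81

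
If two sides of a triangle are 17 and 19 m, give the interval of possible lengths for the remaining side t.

2 < t < 36

By the triangle inequality, t must be less than 17 + 19 = 36 and greater than |17 − 19| = 2.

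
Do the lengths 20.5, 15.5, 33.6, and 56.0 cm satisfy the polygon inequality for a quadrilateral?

A quadrilateral exists iff every side is shorter than the sum of the others — equivalently, the longest side is less than the sum of the rest.
Longest side 56.0 < 69.6 (sum of the remaining 3), so yes.

Yes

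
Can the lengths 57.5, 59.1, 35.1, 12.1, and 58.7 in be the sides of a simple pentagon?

Yes

A pentagon exists iff every side is shorter than the sum of the others — equivalently, the longest side is less than the sum of the rest.
Longest side 59.1 < 163.4 (sum of the remaining 4), so yes.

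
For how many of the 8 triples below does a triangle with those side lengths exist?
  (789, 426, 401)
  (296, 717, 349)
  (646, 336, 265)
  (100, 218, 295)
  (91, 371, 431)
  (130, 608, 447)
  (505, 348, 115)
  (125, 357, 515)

3

(401,426,789): 401+426 > 789 → valid
(296,349,717): 296+349 ≤ 717 → not valid
(265,336,646): 265+336 ≤ 646 → not valid
(100,218,295): 100+218 > 295 → valid
(91,371,431): 91+371 > 431 → valid
(130,447,608): 130+447 ≤ 608 → not valid
(115,348,505): 115+348 ≤ 505 → not valid
(125,357,515): 125+357 ≤ 515 → not valid
3 of the 8 triples form a triangle.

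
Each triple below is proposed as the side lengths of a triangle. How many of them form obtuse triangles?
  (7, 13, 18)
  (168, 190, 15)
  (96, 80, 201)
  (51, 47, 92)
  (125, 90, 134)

(7,13,18): 7²+13² = 218 < 324 = 18² → obtuse
(168,190,15): 15+168 ≤ 190, not a triangle
(96,80,201): 80+96 ≤ 201, not a triangle
(51,47,92): 47²+51² = 4810 < 8464 = 92² → obtuse
(125,90,134): 90²+125² = 23725 > 17956 = 134² → acute
2 of the 5 are obtuse.

2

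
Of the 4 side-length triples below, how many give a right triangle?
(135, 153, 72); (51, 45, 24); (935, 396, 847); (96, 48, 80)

3

(135,153,72): 72²+135² = 23409 = 153² → right
(51,45,24): 24²+45² = 2601 = 51² → right
(935,396,847): 396²+847² = 874225 = 935² → right
(96,48,80): 48²+80² = 8704 < 9216 = 96² → obtuse
3 of the 4 are right.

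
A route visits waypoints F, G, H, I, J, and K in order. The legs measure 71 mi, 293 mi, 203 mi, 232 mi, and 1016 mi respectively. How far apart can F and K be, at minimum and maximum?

217 ≤ FK ≤ 1815 mi

The maximum is all hops collinear in one direction: 71 + 293 + 203 + 232 + 1016 = 1815.
The longest hop is 1016; the others sum to 799. Folding the others back against it leaves at least 1016 − 799 = 217.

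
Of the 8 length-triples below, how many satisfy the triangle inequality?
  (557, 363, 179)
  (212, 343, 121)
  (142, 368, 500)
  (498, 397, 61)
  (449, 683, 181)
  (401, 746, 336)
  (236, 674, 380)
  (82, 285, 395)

1

(179,363,557): 179+363 ≤ 557 → not valid
(121,212,343): 121+212 ≤ 343 → not valid
(142,368,500): 142+368 > 500 → valid
(61,397,498): 61+397 ≤ 498 → not valid
(181,449,683): 181+449 ≤ 683 → not valid
(336,401,746): 336+401 ≤ 746 → not valid
(236,380,674): 236+380 ≤ 674 → not valid
(82,285,395): 82+285 ≤ 395 → not valid
1 of the 8 triples forms a triangle.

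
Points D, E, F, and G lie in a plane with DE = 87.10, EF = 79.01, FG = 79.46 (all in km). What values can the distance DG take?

The maximum is all hops collinear in one direction: 87.10 + 79.01 + 79.46 = 245.57.
The longest hop is 87.10; the others sum to 158.47. Since 87.10 ≤ 158.47, the path can fold back on itself completely, so the minimum distance is 0.

0 ≤ DG ≤ 245.57 km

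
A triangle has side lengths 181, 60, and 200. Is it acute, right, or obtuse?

Compare the square of the longest side to the sum of squares of the other two: 60² + 181² = 36361 < 40000 = 200².

obtuse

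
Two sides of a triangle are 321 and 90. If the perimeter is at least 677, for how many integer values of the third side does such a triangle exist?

Triangle inequality: 231 < x < 411. Perimeter ≥ 677 gives x ≥ 677 − 321 − 90 = 266.
So 266 ≤ x < 411; integers 266 through 410: 145 values.

145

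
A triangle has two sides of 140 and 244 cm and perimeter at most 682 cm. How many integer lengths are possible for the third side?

Triangle inequality: 104 < x < 384. Perimeter ≤ 682 gives x ≤ 682 − 140 − 244 = 298.
So 104 < x ≤ 298; integers 105 through 298: 194 values.

194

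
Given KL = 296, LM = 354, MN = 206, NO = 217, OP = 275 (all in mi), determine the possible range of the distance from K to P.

The maximum is all hops collinear in one direction: 296 + 354 + 206 + 217 + 275 = 1348.
The longest hop is 354; the others sum to 994. Since 354 ≤ 994, the path can fold back on itself completely, so the minimum distance is 0.

0 ≤ KP ≤ 1348 mi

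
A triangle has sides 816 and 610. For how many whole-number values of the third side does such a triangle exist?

The third side lies in the open interval (206, 1426).
Integers from 207 to 1425 inclusive: 1425 − 207 + 1 = 1219.

1219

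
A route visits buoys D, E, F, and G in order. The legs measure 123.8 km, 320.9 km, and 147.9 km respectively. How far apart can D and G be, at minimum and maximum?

The maximum is all hops collinear in one direction: 123.8 + 320.9 + 147.9 = 592.6.
The longest hop is 320.9; the others sum to 271.7. Folding the others back against it leaves at least 320.9 − 271.7 = 49.2.

49.2 ≤ DG ≤ 592.6 km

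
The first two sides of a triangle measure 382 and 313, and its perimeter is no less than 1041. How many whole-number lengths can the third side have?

349

Triangle inequality: 69 < x < 695. Perimeter ≥ 1041 gives x ≥ 1041 − 382 − 313 = 346.
So 346 ≤ x < 695; integers 346 through 694: 349 values.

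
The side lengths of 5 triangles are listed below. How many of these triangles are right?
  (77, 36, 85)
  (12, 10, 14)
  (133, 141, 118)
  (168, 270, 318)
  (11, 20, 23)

2

(77,36,85): 36²+77² = 7225 = 85² → right
(12,10,14): 10²+12² = 244 > 196 = 14² → acute
(133,141,118): 118²+133² = 31613 > 19881 = 141² → acute
(168,270,318): 168²+270² = 101124 = 318² → right
(11,20,23): 11²+20² = 521 < 529 = 23² → obtuse
2 of the 5 are right.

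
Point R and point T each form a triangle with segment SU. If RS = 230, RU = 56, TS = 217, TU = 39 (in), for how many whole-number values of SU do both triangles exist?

From triangle RSU: 174 < SU < 286.
From triangle TSU: 178 < SU < 256.
Intersection: 178 < SU < 256, so integers 179 through 255: 77 values.

77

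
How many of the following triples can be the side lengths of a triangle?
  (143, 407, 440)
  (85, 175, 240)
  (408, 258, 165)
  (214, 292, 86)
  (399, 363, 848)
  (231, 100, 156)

5

(143,407,440): 143+407 > 440 → valid
(85,175,240): 85+175 > 240 → valid
(165,258,408): 165+258 > 408 → valid
(86,214,292): 86+214 > 292 → valid
(363,399,848): 363+399 ≤ 848 → not valid
(100,156,231): 100+156 > 231 → valid
5 of the 6 triples form a triangle.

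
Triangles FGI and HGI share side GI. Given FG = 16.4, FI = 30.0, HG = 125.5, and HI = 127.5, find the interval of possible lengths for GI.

13.6 < GI < 46.4

From triangle FGI: |16.4 − 30.0| < GI < 16.4 + 30.0, i.e. 13.6 < GI < 46.4.
From triangle HGI: 2.0 < GI < 253.0.
Both must hold, so GI lies in the intersection.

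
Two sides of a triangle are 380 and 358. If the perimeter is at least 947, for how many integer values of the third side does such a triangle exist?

Triangle inequality: 22 < x < 738. Perimeter ≥ 947 gives x ≥ 947 − 380 − 358 = 209.
So 209 ≤ x < 738; integers 209 through 737: 529 values.

529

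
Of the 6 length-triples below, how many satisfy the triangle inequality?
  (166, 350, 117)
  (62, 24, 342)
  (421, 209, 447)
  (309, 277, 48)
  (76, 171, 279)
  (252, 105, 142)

2

(117,166,350): 117+166 ≤ 350 → not valid
(24,62,342): 24+62 ≤ 342 → not valid
(209,421,447): 209+421 > 447 → valid
(48,277,309): 48+277 > 309 → valid
(76,171,279): 76+171 ≤ 279 → not valid
(105,142,252): 105+142 ≤ 252 → not valid
2 of the 6 triples form a triangle.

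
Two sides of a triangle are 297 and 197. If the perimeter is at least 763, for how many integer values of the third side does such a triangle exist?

225

Triangle inequality: 100 < x < 494. Perimeter ≥ 763 gives x ≥ 763 − 297 − 197 = 269.
So 269 ≤ x < 494; integers 269 through 493: 225 values.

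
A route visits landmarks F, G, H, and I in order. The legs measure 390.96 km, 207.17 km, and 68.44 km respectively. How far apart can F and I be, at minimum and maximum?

The maximum is all hops collinear in one direction: 390.96 + 207.17 + 68.44 = 666.57.
The longest hop is 390.96; the others sum to 275.61. Folding the others back against it leaves at least 390.96 − 275.61 = 115.35.

115.35 ≤ FI ≤ 666.57 km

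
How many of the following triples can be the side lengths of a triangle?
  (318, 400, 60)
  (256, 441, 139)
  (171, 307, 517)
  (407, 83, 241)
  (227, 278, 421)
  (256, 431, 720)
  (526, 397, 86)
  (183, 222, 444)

1

(60,318,400): 60+318 ≤ 400 → not valid
(139,256,441): 139+256 ≤ 441 → not valid
(171,307,517): 171+307 ≤ 517 → not valid
(83,241,407): 83+241 ≤ 407 → not valid
(227,278,421): 227+278 > 421 → valid
(256,431,720): 256+431 ≤ 720 → not valid
(86,397,526): 86+397 ≤ 526 → not valid
(183,222,444): 183+222 ≤ 444 → not valid
1 of the 8 triples forms a triangle.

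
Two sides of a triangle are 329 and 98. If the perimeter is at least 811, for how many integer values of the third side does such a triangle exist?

Triangle inequality: 231 < x < 427. Perimeter ≥ 811 gives x ≥ 811 − 329 − 98 = 384.
So 384 ≤ x < 427; integers 384 through 426: 43 values.

43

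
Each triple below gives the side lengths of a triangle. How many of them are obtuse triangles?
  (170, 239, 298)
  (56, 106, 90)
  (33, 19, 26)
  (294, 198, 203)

(170,239,298): 170²+239² = 86021 < 88804 = 298² → obtuse
(56,106,90): 56²+90² = 11236 = 106² → right
(33,19,26): 19²+26² = 1037 < 1089 = 33² → obtuse
(294,198,203): 198²+203² = 80413 < 86436 = 294² → obtuse
3 of the 4 are obtuse.

3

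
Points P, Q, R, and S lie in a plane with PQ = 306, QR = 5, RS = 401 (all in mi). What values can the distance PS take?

The maximum is all hops collinear in one direction: 306 + 5 + 401 = 712.
The longest hop is 401; the others sum to 311. Folding the others back against it leaves at least 401 − 311 = 90.

90 ≤ PS ≤ 712 mi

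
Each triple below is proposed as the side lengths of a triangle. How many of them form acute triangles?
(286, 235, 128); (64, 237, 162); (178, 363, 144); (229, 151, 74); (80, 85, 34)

(286,235,128): 128²+235² = 71609 < 81796 = 286² → obtuse
(64,237,162): 64+162 ≤ 237, not a triangle
(178,363,144): 144+178 ≤ 363, not a triangle
(229,151,74): 74+151 ≤ 229, not a triangle
(80,85,34): 34²+80² = 7556 > 7225 = 85² → acute
1 of the 5 is acute.

1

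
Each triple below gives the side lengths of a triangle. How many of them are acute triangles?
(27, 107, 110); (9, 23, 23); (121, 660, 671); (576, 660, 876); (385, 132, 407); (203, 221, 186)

3

(27,107,110): 27²+107² = 12178 > 12100 = 110² → acute
(9,23,23): 9²+23² = 610 > 529 = 23² → acute
(121,660,671): 121²+660² = 450241 = 671² → right
(576,660,876): 576²+660² = 767376 = 876² → right
(385,132,407): 132²+385² = 165649 = 407² → right
(203,221,186): 186²+203² = 75805 > 48841 = 221² → acute
3 of the 6 are acute.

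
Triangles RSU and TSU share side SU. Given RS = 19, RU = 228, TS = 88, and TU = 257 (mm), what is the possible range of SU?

209 < SU < 247

From triangle RSU: |19 − 228| < SU < 19 + 228, i.e. 209 < SU < 247.
From triangle TSU: 169 < SU < 345.
Both must hold, so SU lies in the intersection.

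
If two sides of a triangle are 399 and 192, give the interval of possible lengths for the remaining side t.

By the triangle inequality, t must be less than 399 + 192 = 591 and greater than |399 − 192| = 207.

207 < t < 591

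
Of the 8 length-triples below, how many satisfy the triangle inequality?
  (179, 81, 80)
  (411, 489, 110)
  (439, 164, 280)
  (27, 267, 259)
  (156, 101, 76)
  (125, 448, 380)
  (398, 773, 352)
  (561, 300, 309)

(80,81,179): 80+81 ≤ 179 → not valid
(110,411,489): 110+411 > 489 → valid
(164,280,439): 164+280 > 439 → valid
(27,259,267): 27+259 > 267 → valid
(76,101,156): 76+101 > 156 → valid
(125,380,448): 125+380 > 448 → valid
(352,398,773): 352+398 ≤ 773 → not valid
(300,309,561): 300+309 > 561 → valid
6 of the 8 triples form a triangle.

6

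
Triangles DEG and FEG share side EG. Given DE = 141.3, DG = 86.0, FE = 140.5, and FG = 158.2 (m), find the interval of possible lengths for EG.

From triangle DEG: |141.3 − 86.0| < EG < 141.3 + 86.0, i.e. 55.3 < EG < 227.3.
From triangle FEG: 17.7 < EG < 298.7.
Both must hold, so EG lies in the intersection.

55.3 < EG < 227.3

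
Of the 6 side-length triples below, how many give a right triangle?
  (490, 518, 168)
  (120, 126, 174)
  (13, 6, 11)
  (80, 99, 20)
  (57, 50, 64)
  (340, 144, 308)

(490,518,168): 168²+490² = 268324 = 518² → right
(120,126,174): 120²+126² = 30276 = 174² → right
(13,6,11): 6²+11² = 157 < 169 = 13² → obtuse
(80,99,20): 20²+80² = 6800 < 9801 = 99² → obtuse
(57,50,64): 50²+57² = 5749 > 4096 = 64² → acute
(340,144,308): 144²+308² = 115600 = 340² → right
3 of the 6 are right.

3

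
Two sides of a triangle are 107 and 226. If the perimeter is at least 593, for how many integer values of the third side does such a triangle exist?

Triangle inequality: 119 < x < 333. Perimeter ≥ 593 gives x ≥ 593 − 107 − 226 = 260.
So 260 ≤ x < 333; integers 260 through 332: 73 values.

73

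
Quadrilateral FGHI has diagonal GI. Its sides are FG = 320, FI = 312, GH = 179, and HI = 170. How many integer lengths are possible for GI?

339

From triangle FGI: 8 < GI < 632.
From triangle HGI: 9 < GI < 349.
Intersection: 9 < GI < 349, so integers 10 through 348: 339 values.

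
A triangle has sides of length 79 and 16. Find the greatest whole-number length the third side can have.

The third side must be strictly less than 79 + 16 = 95.
The largest integer below 95 is 94.

94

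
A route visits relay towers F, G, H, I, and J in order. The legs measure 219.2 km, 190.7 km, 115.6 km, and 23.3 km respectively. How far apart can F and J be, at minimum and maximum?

0 ≤ FJ ≤ 548.8 km

The maximum is all hops collinear in one direction: 219.2 + 190.7 + 115.6 + 23.3 = 548.8.
The longest hop is 219.2; the others sum to 329.6. Since 219.2 ≤ 329.6, the path can fold back on itself completely, so the minimum distance is 0.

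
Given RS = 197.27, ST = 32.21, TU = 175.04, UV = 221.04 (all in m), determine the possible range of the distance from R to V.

The maximum is all hops collinear in one direction: 197.27 + 32.21 + 175.04 + 221.04 = 625.56.
The longest hop is 221.04; the others sum to 404.52. Since 221.04 ≤ 404.52, the path can fold back on itself completely, so the minimum distance is 0.

0 ≤ RV ≤ 625.56 m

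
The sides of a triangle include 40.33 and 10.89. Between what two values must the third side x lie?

29.44 < x < 51.22

By the triangle inequality, x must be less than 40.33 + 10.89 = 51.22 and greater than |40.33 − 10.89| = 29.44.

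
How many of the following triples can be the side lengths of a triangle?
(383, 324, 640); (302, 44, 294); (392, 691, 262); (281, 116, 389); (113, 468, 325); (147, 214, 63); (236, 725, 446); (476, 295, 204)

4

(324,383,640): 324+383 > 640 → valid
(44,294,302): 44+294 > 302 → valid
(262,392,691): 262+392 ≤ 691 → not valid
(116,281,389): 116+281 > 389 → valid
(113,325,468): 113+325 ≤ 468 → not valid
(63,147,214): 63+147 ≤ 214 → not valid
(236,446,725): 236+446 ≤ 725 → not valid
(204,295,476): 204+295 > 476 → valid
4 of the 8 triples form a triangle.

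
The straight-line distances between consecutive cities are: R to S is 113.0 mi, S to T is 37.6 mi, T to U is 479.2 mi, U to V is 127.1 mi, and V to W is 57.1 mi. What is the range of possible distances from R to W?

The maximum is all hops collinear in one direction: 113.0 + 37.6 + 479.2 + 127.1 + 57.1 = 814.0.
The longest hop is 479.2; the others sum to 334.8. Folding the others back against it leaves at least 479.2 − 334.8 = 144.4.

144.4 ≤ RW ≤ 814.0 mi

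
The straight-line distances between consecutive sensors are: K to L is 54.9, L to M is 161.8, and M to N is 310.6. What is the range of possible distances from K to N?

The maximum is all hops collinear in one direction: 54.9 + 161.8 + 310.6 = 527.3.
The longest hop is 310.6; the others sum to 216.7. Folding the others back against it leaves at least 310.6 − 216.7 = 93.9.

93.9 ≤ KN ≤ 527.3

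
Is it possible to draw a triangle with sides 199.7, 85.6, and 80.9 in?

The longest side is 199.7, but the other two sum to only 166.5.
166.5 < 199.7, so the triangle inequality fails.

No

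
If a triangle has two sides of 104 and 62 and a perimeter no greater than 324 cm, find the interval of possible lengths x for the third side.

42 < x ≤ 158

Triangle inequality alone gives 42 < x < 166.
The perimeter condition gives x ≤ 324 − 104 − 62 = 158.
Intersecting the two: 42 < x ≤ 158.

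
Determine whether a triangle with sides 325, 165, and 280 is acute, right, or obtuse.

Compare the square of the longest side to the sum of squares of the other two: 165² + 280² = 105625 = 325².

right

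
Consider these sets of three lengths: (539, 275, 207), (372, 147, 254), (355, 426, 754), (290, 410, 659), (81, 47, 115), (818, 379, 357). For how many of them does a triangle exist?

4

(207,275,539): 207+275 ≤ 539 → not valid
(147,254,372): 147+254 > 372 → valid
(355,426,754): 355+426 > 754 → valid
(290,410,659): 290+410 > 659 → valid
(47,81,115): 47+81 > 115 → valid
(357,379,818): 357+379 ≤ 818 → not valid
4 of the 6 triples form a triangle.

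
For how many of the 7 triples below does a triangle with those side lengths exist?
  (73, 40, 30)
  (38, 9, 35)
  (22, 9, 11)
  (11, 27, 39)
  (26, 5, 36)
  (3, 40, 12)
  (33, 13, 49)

1

(30,40,73): 30+40 ≤ 73 → not valid
(9,35,38): 9+35 > 38 → valid
(9,11,22): 9+11 ≤ 22 → not valid
(11,27,39): 11+27 ≤ 39 → not valid
(5,26,36): 5+26 ≤ 36 → not valid
(3,12,40): 3+12 ≤ 40 → not valid
(13,33,49): 13+33 ≤ 49 → not valid
1 of the 7 triples forms a triangle.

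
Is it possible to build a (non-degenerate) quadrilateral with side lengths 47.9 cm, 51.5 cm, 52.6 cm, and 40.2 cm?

Yes

A quadrilateral exists iff every side is shorter than the sum of the others — equivalently, the longest side is less than the sum of the rest.
Longest side 52.6 < 139.6 (sum of the remaining 3), so yes.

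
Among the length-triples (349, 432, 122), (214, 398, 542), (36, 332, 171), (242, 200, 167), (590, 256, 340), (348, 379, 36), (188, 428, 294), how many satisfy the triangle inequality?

6

(122,349,432): 122+349 > 432 → valid
(214,398,542): 214+398 > 542 → valid
(36,171,332): 36+171 ≤ 332 → not valid
(167,200,242): 167+200 > 242 → valid
(256,340,590): 256+340 > 590 → valid
(36,348,379): 36+348 > 379 → valid
(188,294,428): 188+294 > 428 → valid
6 of the 7 triples form a triangle.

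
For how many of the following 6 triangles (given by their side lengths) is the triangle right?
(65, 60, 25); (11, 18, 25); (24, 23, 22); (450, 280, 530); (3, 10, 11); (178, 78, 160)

(65,60,25): 25²+60² = 4225 = 65² → right
(11,18,25): 11²+18² = 445 < 625 = 25² → obtuse
(24,23,22): 22²+23² = 1013 > 576 = 24² → acute
(450,280,530): 280²+450² = 280900 = 530² → right
(3,10,11): 3²+10² = 109 < 121 = 11² → obtuse
(178,78,160): 78²+160² = 31684 = 178² → right
3 of the 6 are right.

3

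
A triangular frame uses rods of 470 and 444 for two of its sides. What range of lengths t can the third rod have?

By the triangle inequality, t must be less than 470 + 444 = 914 and greater than |470 − 444| = 26.

26 < t < 914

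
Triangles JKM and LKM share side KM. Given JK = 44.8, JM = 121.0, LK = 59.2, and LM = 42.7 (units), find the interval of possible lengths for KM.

76.2 < KM < 101.9

From triangle JKM: |44.8 − 121.0| < KM < 44.8 + 121.0, i.e. 76.2 < KM < 165.8.
From triangle LKM: 16.5 < KM < 101.9.
Both must hold, so KM lies in the intersection.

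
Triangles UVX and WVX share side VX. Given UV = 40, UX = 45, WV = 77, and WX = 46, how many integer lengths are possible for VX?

From triangle UVX: 5 < VX < 85.
From triangle WVX: 31 < VX < 123.
Intersection: 31 < VX < 85, so integers 32 through 84: 53 values.

53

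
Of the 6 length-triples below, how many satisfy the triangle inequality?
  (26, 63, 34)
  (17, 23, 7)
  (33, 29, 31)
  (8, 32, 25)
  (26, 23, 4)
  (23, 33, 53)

5

(26,34,63): 26+34 ≤ 63 → not valid
(7,17,23): 7+17 > 23 → valid
(29,31,33): 29+31 > 33 → valid
(8,25,32): 8+25 > 32 → valid
(4,23,26): 4+23 > 26 → valid
(23,33,53): 23+33 > 53 → valid
5 of the 6 triples form a triangle.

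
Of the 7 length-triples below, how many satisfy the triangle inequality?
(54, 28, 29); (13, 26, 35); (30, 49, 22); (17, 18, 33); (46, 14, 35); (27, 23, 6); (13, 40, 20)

6

(28,29,54): 28+29 > 54 → valid
(13,26,35): 13+26 > 35 → valid
(22,30,49): 22+30 > 49 → valid
(17,18,33): 17+18 > 33 → valid
(14,35,46): 14+35 > 46 → valid
(6,23,27): 6+23 > 27 → valid
(13,20,40): 13+20 ≤ 40 → not valid
6 of the 7 triples form a triangle.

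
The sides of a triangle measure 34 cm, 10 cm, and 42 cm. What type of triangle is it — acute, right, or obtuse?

Compare the square of the longest side to the sum of squares of the other two: 10² + 34² = 1256 < 1764 = 42².

obtuse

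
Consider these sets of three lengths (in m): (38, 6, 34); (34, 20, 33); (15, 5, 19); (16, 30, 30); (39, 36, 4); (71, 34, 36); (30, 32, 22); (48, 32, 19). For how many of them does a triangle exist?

(6,34,38): 6+34 > 38 → valid
(20,33,34): 20+33 > 34 → valid
(5,15,19): 5+15 > 19 → valid
(16,30,30): 16+30 > 30 → valid
(4,36,39): 4+36 > 39 → valid
(34,36,71): 34+36 ≤ 71 → not valid
(22,30,32): 22+30 > 32 → valid
(19,32,48): 19+32 > 48 → valid
7 of the 8 triples form a triangle.

7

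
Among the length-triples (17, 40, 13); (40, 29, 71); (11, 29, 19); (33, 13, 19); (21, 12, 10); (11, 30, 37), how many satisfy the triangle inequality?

3

(13,17,40): 13+17 ≤ 40 → not valid
(29,40,71): 29+40 ≤ 71 → not valid
(11,19,29): 11+19 > 29 → valid
(13,19,33): 13+19 ≤ 33 → not valid
(10,12,21): 10+12 > 21 → valid
(11,30,37): 11+30 > 37 → valid
3 of the 6 triples form a triangle.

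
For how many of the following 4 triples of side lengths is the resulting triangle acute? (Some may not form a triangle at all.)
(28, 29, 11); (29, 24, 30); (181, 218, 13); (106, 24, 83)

(28,29,11): 11²+28² = 905 > 841 = 29² → acute
(29,24,30): 24²+29² = 1417 > 900 = 30² → acute
(181,218,13): 13+181 ≤ 218, not a triangle
(106,24,83): 24²+83² = 7465 < 11236 = 106² → obtuse
2 of the 4 are acute.

2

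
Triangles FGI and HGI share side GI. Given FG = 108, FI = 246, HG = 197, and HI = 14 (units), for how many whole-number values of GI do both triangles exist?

27

From triangle FGI: 138 < GI < 354.
From triangle HGI: 183 < GI < 211.
Intersection: 183 < GI < 211, so integers 184 through 210: 27 values.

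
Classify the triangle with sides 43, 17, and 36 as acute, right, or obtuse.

Compare the square of the longest side to the sum of squares of the other two: 17² + 36² = 1585 < 1849 = 43².

obtuse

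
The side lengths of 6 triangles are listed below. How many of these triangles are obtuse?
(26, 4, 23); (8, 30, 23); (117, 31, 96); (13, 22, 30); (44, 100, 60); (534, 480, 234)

5

(26,4,23): 4²+23² = 545 < 676 = 26² → obtuse
(8,30,23): 8²+23² = 593 < 900 = 30² → obtuse
(117,31,96): 31²+96² = 10177 < 13689 = 117² → obtuse
(13,22,30): 13²+22² = 653 < 900 = 30² → obtuse
(44,100,60): 44²+60² = 5536 < 10000 = 100² → obtuse
(534,480,234): 234²+480² = 285156 = 534² → right
5 of the 6 are obtuse.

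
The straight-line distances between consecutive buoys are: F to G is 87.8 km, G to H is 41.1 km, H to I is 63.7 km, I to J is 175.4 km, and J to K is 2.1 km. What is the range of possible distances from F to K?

0 ≤ FK ≤ 370.1 km

The maximum is all hops collinear in one direction: 87.8 + 41.1 + 63.7 + 175.4 + 2.1 = 370.1.
The longest hop is 175.4; the others sum to 194.7. Since 175.4 ≤ 194.7, the path can fold back on itself completely, so the minimum distance is 0.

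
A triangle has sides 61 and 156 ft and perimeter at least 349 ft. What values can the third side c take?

132 ≤ c < 217

Triangle inequality alone gives 95 < c < 217.
The perimeter condition gives c ≥ 349 − 61 − 156 = 132.
Intersecting the two: 132 ≤ c < 217.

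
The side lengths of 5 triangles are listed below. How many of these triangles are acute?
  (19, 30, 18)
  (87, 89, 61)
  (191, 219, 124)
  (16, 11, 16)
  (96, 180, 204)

(19,30,18): 18²+19² = 685 < 900 = 30² → obtuse
(87,89,61): 61²+87² = 11290 > 7921 = 89² → acute
(191,219,124): 124²+191² = 51857 > 47961 = 219² → acute
(16,11,16): 11²+16² = 377 > 256 = 16² → acute
(96,180,204): 96²+180² = 41616 = 204² → right
3 of the 5 are acute.

3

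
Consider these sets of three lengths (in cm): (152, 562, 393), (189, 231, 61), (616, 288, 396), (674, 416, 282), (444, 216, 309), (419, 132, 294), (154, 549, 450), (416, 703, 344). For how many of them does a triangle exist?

(152,393,562): 152+393 ≤ 562 → not valid
(61,189,231): 61+189 > 231 → valid
(288,396,616): 288+396 > 616 → valid
(282,416,674): 282+416 > 674 → valid
(216,309,444): 216+309 > 444 → valid
(132,294,419): 132+294 > 419 → valid
(154,450,549): 154+450 > 549 → valid
(344,416,703): 344+416 > 703 → valid
7 of the 8 triples form a triangle.

7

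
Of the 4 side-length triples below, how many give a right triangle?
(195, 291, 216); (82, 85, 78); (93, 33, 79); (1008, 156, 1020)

2

(195,291,216): 195²+216² = 84681 = 291² → right
(82,85,78): 78²+82² = 12808 > 7225 = 85² → acute
(93,33,79): 33²+79² = 7330 < 8649 = 93² → obtuse
(1008,156,1020): 156²+1008² = 1040400 = 1020² → right
2 of the 4 are right.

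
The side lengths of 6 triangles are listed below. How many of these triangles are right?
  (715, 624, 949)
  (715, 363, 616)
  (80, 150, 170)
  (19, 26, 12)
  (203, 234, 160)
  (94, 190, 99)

(715,624,949): 624²+715² = 900601 = 949² → right
(715,363,616): 363²+616² = 511225 = 715² → right
(80,150,170): 80²+150² = 28900 = 170² → right
(19,26,12): 12²+19² = 505 < 676 = 26² → obtuse
(203,234,160): 160²+203² = 66809 > 54756 = 234² → acute
(94,190,99): 94²+99² = 18637 < 36100 = 190² → obtuse
3 of the 6 are right.

3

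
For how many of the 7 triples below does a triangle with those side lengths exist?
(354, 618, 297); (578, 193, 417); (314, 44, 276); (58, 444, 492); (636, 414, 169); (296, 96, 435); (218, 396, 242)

5

(297,354,618): 297+354 > 618 → valid
(193,417,578): 193+417 > 578 → valid
(44,276,314): 44+276 > 314 → valid
(58,444,492): 58+444 > 492 → valid
(169,414,636): 169+414 ≤ 636 → not valid
(96,296,435): 96+296 ≤ 435 → not valid
(218,242,396): 218+242 > 396 → valid
5 of the 7 triples form a triangle.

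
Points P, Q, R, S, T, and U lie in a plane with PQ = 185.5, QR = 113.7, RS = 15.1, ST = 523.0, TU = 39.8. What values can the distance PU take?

The maximum is all hops collinear in one direction: 185.5 + 113.7 + 15.1 + 523.0 + 39.8 = 877.1.
The longest hop is 523.0; the others sum to 354.1. Folding the others back against it leaves at least 523.0 − 354.1 = 168.9.

168.9 ≤ PU ≤ 877.1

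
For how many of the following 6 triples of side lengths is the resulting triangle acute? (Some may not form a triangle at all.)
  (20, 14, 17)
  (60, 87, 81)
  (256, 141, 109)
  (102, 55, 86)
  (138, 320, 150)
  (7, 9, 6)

4

(20,14,17): 14²+17² = 485 > 400 = 20² → acute
(60,87,81): 60²+81² = 10161 > 7569 = 87² → acute
(256,141,109): 109+141 ≤ 256, not a triangle
(102,55,86): 55²+86² = 10421 > 10404 = 102² → acute
(138,320,150): 138+150 ≤ 320, not a triangle
(7,9,6): 6²+7² = 85 > 81 = 9² → acute
4 of the 6 are acute.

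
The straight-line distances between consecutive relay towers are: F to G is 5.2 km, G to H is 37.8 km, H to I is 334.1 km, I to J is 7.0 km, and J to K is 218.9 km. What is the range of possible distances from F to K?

65.2 ≤ FK ≤ 603.0 km

The maximum is all hops collinear in one direction: 5.2 + 37.8 + 334.1 + 7.0 + 218.9 = 603.0.
The longest hop is 334.1; the others sum to 268.9. Folding the others back against it leaves at least 334.1 − 268.9 = 65.2.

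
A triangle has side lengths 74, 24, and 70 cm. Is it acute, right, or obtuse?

right

Compare the square of the longest side to the sum of squares of the other two: 24² + 70² = 5476 = 74².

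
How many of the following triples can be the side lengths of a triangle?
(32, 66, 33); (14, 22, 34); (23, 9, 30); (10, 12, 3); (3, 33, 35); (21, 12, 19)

(32,33,66): 32+33 ≤ 66 → not valid
(14,22,34): 14+22 > 34 → valid
(9,23,30): 9+23 > 30 → valid
(3,10,12): 3+10 > 12 → valid
(3,33,35): 3+33 > 35 → valid
(12,19,21): 12+19 > 21 → valid
5 of the 6 triples form a triangle.

5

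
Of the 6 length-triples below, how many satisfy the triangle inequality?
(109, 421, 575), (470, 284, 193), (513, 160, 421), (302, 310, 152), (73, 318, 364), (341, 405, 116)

(109,421,575): 109+421 ≤ 575 → not valid
(193,284,470): 193+284 > 470 → valid
(160,421,513): 160+421 > 513 → valid
(152,302,310): 152+302 > 310 → valid
(73,318,364): 73+318 > 364 → valid
(116,341,405): 116+341 > 405 → valid
5 of the 6 triples form a triangle.

5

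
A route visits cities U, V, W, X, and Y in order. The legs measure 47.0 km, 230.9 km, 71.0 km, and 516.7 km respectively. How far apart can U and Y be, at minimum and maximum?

The maximum is all hops collinear in one direction: 47.0 + 230.9 + 71.0 + 516.7 = 865.6.
The longest hop is 516.7; the others sum to 348.9. Folding the others back against it leaves at least 516.7 − 348.9 = 167.8.

167.8 ≤ UY ≤ 865.6 km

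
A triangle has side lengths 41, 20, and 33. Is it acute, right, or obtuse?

Compare the square of the longest side to the sum of squares of the other two: 20² + 33² = 1489 < 1681 = 41².

obtuse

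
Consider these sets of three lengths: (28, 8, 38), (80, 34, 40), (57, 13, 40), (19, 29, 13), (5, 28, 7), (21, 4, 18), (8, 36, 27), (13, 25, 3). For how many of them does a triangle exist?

2

(8,28,38): 8+28 ≤ 38 → not valid
(34,40,80): 34+40 ≤ 80 → not valid
(13,40,57): 13+40 ≤ 57 → not valid
(13,19,29): 13+19 > 29 → valid
(5,7,28): 5+7 ≤ 28 → not valid
(4,18,21): 4+18 > 21 → valid
(8,27,36): 8+27 ≤ 36 → not valid
(3,13,25): 3+13 ≤ 25 → not valid
2 of the 8 triples form a triangle.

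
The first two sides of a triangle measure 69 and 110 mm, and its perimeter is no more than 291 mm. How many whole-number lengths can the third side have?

Triangle inequality: 41 < x < 179. Perimeter ≤ 291 gives x ≤ 291 − 69 − 110 = 112.
So 41 < x ≤ 112; integers 42 through 112: 71 values.

71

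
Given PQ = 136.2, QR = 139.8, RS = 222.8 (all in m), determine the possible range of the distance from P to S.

The maximum is all hops collinear in one direction: 136.2 + 139.8 + 222.8 = 498.8.
The longest hop is 222.8; the others sum to 276.0. Since 222.8 ≤ 276.0, the path can fold back on itself completely, so the minimum distance is 0.

0 ≤ PS ≤ 498.8 m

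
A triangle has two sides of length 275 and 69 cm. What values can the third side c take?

By the triangle inequality, c must be less than 275 + 69 = 344 and greater than |275 − 69| = 206.

206 < c < 344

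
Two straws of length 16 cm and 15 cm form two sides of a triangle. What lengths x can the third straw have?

By the triangle inequality, x must be less than 16 + 15 = 31 and greater than |16 − 15| = 1.

1 < x < 31 (cm)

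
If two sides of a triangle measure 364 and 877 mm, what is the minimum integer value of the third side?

The third side must be strictly greater than |364 − 877| = 513.
The smallest integer above 513 is 514.

514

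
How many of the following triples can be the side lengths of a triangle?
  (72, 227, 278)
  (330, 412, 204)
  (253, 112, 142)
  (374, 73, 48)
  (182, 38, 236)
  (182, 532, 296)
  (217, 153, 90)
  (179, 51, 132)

5

(72,227,278): 72+227 > 278 → valid
(204,330,412): 204+330 > 412 → valid
(112,142,253): 112+142 > 253 → valid
(48,73,374): 48+73 ≤ 374 → not valid
(38,182,236): 38+182 ≤ 236 → not valid
(182,296,532): 182+296 ≤ 532 → not valid
(90,153,217): 90+153 > 217 → valid
(51,132,179): 51+132 > 179 → valid
5 of the 8 triples form a triangle.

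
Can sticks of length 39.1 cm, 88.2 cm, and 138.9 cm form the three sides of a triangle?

No

The longest side is 138.9, but the other two sum to only 127.3.
127.3 < 138.9, so the triangle inequality fails.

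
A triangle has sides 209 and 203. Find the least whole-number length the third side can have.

7

The third side must be strictly greater than |209 − 203| = 6.
The smallest integer above 6 is 7.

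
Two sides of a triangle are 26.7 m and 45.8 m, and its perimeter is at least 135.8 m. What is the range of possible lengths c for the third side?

63.3 ≤ c < 72.5

Triangle inequality alone gives 19.1 < c < 72.5.
The perimeter condition gives c ≥ 135.8 − 26.7 − 45.8 = 63.3.
Intersecting the two: 63.3 ≤ c < 72.5.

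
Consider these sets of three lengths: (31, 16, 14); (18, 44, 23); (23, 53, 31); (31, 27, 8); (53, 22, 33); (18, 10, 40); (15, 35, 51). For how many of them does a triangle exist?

(14,16,31): 14+16 ≤ 31 → not valid
(18,23,44): 18+23 ≤ 44 → not valid
(23,31,53): 23+31 > 53 → valid
(8,27,31): 8+27 > 31 → valid
(22,33,53): 22+33 > 53 → valid
(10,18,40): 10+18 ≤ 40 → not valid
(15,35,51): 15+35 ≤ 51 → not valid
3 of the 7 triples form a triangle.

3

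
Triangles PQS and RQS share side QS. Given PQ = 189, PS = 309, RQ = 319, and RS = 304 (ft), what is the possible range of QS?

From triangle PQS: |189 − 309| < QS < 189 + 309, i.e. 120 < QS < 498.
From triangle RQS: 15 < QS < 623.
Both must hold, so QS lies in the intersection.

120 < QS < 498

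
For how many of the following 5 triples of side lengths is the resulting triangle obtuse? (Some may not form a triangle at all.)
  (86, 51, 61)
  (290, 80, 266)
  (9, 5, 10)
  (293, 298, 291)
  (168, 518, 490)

2

(86,51,61): 51²+61² = 6322 < 7396 = 86² → obtuse
(290,80,266): 80²+266² = 77156 < 84100 = 290² → obtuse
(9,5,10): 5²+9² = 106 > 100 = 10² → acute
(293,298,291): 291²+293² = 170530 > 88804 = 298² → acute
(168,518,490): 168²+490² = 268324 = 518² → right
2 of the 5 are obtuse.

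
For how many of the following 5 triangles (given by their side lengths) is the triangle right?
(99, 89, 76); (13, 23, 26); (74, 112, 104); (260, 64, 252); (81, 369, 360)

(99,89,76): 76²+89² = 13697 > 9801 = 99² → acute
(13,23,26): 13²+23² = 698 > 676 = 26² → acute
(74,112,104): 74²+104² = 16292 > 12544 = 112² → acute
(260,64,252): 64²+252² = 67600 = 260² → right
(81,369,360): 81²+360² = 136161 = 369² → right
2 of the 5 are right.

2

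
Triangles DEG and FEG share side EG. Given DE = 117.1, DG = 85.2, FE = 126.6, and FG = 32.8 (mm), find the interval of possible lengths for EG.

93.8 < EG < 159.4

From triangle DEG: |117.1 − 85.2| < EG < 117.1 + 85.2, i.e. 31.9 < EG < 202.3.
From triangle FEG: 93.8 < EG < 159.4.
Both must hold, so EG lies in the intersection.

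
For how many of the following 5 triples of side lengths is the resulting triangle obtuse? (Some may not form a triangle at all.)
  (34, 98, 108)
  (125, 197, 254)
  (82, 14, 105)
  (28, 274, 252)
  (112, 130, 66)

(34,98,108): 34²+98² = 10760 < 11664 = 108² → obtuse
(125,197,254): 125²+197² = 54434 < 64516 = 254² → obtuse
(82,14,105): 14+82 ≤ 105, not a triangle
(28,274,252): 28²+252² = 64288 < 75076 = 274² → obtuse
(112,130,66): 66²+112² = 16900 = 130² → right
3 of the 5 are obtuse.

3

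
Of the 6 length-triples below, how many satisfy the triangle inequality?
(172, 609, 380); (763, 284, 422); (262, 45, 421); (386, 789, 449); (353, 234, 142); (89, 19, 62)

2

(172,380,609): 172+380 ≤ 609 → not valid
(284,422,763): 284+422 ≤ 763 → not valid
(45,262,421): 45+262 ≤ 421 → not valid
(386,449,789): 386+449 > 789 → valid
(142,234,353): 142+234 > 353 → valid
(19,62,89): 19+62 ≤ 89 → not valid
2 of the 6 triples form a triangle.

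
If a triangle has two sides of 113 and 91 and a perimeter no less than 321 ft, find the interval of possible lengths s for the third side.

117 ≤ s < 204

Triangle inequality alone gives 22 < s < 204.
The perimeter condition gives s ≥ 321 − 113 − 91 = 117.
Intersecting the two: 117 ≤ s < 204.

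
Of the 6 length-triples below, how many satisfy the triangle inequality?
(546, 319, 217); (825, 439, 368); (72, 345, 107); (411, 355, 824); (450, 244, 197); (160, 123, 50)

1

(217,319,546): 217+319 ≤ 546 → not valid
(368,439,825): 368+439 ≤ 825 → not valid
(72,107,345): 72+107 ≤ 345 → not valid
(355,411,824): 355+411 ≤ 824 → not valid
(197,244,450): 197+244 ≤ 450 → not valid
(50,123,160): 50+123 > 160 → valid
1 of the 6 triples forms a triangle.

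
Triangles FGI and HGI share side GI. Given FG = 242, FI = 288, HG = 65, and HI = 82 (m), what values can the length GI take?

46 < GI < 147

From triangle FGI: |242 − 288| < GI < 242 + 288, i.e. 46 < GI < 530.
From triangle HGI: 17 < GI < 147.
Both must hold, so GI lies in the intersection.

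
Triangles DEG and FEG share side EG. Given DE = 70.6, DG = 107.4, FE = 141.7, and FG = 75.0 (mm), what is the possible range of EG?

From triangle DEG: |70.6 − 107.4| < EG < 70.6 + 107.4, i.e. 36.8 < EG < 178.0.
From triangle FEG: 66.7 < EG < 216.7.
Both must hold, so EG lies in the intersection.

66.7 < EG < 178.0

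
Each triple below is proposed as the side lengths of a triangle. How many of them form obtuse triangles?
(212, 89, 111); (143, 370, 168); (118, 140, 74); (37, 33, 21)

(212,89,111): 89+111 ≤ 212, not a triangle
(143,370,168): 143+168 ≤ 370, not a triangle
(118,140,74): 74²+118² = 19400 < 19600 = 140² → obtuse
(37,33,21): 21²+33² = 1530 > 1369 = 37² → acute
1 of the 4 is obtuse.

1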